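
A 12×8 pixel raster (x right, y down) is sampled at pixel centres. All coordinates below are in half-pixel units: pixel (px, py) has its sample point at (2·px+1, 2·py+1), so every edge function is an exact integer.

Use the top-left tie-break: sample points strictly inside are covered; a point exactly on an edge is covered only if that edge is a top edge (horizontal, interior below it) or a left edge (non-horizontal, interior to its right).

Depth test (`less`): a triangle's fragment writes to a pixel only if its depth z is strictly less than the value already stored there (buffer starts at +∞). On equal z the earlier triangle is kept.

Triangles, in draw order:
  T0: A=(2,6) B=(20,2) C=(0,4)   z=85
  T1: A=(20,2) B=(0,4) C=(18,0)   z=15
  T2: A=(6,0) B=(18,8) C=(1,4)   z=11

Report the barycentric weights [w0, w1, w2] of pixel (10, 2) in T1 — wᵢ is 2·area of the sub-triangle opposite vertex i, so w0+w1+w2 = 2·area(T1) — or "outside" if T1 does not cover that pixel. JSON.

T0:
  2·area = 44  (B↔C swapped to make it positive)
  edge (2, 6)→(0, 4): d=(-2,-2) top-left  bias=+0
  edge (0, 4)→(20, 2): d=(20,-2) top-left  bias=+0
  edge (20, 2)→(2, 6): d=(-18,4) right/bottom  bias=-1
    (5,1)@(11, 3): e=[24,2,18] → #
    (6,1)@(13, 3): e=[28,6,10] → #
    (7,1)@(15, 3): e=[32,10,2] → #
    (8,1)@(17, 3): e=[36,14,-6] → ·
    (0,2)@(1, 5): e=[0,22,22] → #  [on edge]
    (1,2)@(3, 5): e=[4,26,14] → #
    (2,2)@(5, 5): e=[8,30,6] → #
    (3,2)@(7, 5): e=[12,34,-2] → ·
    (5,2)@(11, 5): e=[20,42,-18] → ·
    (6,2)@(13, 5): e=[24,46,-26] → ·
    (7,2)@(15, 5): e=[28,50,-34] → ·
    (0,3)@(1, 7): e=[-4,62,-14] → ·
    (1,3)@(3, 7): e=[0,66,-22] → ·  [on edge]
    (2,4)@(5, 9): e=[0,110,-66] → ·  [on edge]
    (3,5)@(7, 11): e=[0,154,-110] → ·  [on edge]
    (4,6)@(9, 13): e=[0,198,-154] → ·  [on edge]
    (5,7)@(11, 15): e=[0,242,-198] → ·  [on edge]
  covered (6 px):
    · · · · · · · · · · · ·
    · · · · · # # # · · · ·
    # # # · · · · · · · · ·
    · · · · · · · · · · · ·
    · · · · · · · · · · · ·
    · · · · · · · · · · · ·
    · · · · · · · · · · · ·
    · · · · · · · · · · · ·
T1:
  2·area = 44
  edge (20, 2)→(0, 4): d=(-20,2) right/bottom  bias=-1
  edge (0, 4)→(18, 0): d=(18,-4) top-left  bias=+0
  edge (18, 0)→(20, 2): d=(2,2) right/bottom  bias=-1
    (7,0)@(15, 1): e=[30,6,8] → #
    (8,0)@(17, 1): e=[26,14,4] → #
    (9,0)@(19, 1): e=[22,22,0] → ·  [on edge]
    (2,1)@(5, 3): e=[10,2,32] → #
    (3,1)@(7, 3): e=[6,10,28] → #
    (4,1)@(9, 3): e=[2,18,24] → #
    (5,1)@(11, 3): e=[-2,26,20] → ·
    (7,1)@(15, 3): e=[-10,42,12] → ·
    (8,1)@(17, 3): e=[-14,50,8] → ·
    (10,1)@(21, 3): e=[-22,66,0] → ·  [on edge]
    (2,2)@(5, 5): e=[-30,38,36] → ·
    (3,2)@(7, 5): e=[-34,46,32] → ·
    (11,2)@(23, 5): e=[-66,110,0] → ·  [on edge]
  covered (5 px):
    · · · · · · · # # · · ·
    · · # # # · · · · · · ·
    · · · · · · · · · · · ·
    · · · · · · · · · · · ·
    · · · · · · · · · · · ·
    · · · · · · · · · · · ·
    · · · · · · · · · · · ·
    · · · · · · · · · · · ·
T2:
  2·area = 88
  edge (6, 0)→(18, 8): d=(12,8) right/bottom  bias=-1
  edge (18, 8)→(1, 4): d=(-17,-4) top-left  bias=+0
  edge (1, 4)→(6, 0): d=(5,-4) top-left  bias=+0
    (2,0)@(5, 1): e=[20,67,1] → #
    (3,0)@(7, 1): e=[4,75,9] → #
    (4,0)@(9, 1): e=[-12,83,17] → ·
    (1,1)@(3, 3): e=[60,25,3] → #
    (4,1)@(9, 3): e=[12,49,27] → #
    (5,1)@(11, 3): e=[-4,57,35] → ·
    (1,2)@(3, 5): e=[84,-9,13] → ·
    (2,2)@(5, 5): e=[68,-1,21] → ·
    (3,2)@(7, 5): e=[52,7,29] → #
    (5,2)@(11, 5): e=[20,23,45] → #
    (6,2)@(13, 5): e=[4,31,53] → #
    (7,2)@(15, 5): e=[-12,39,61] → ·
  covered (11 px):
    · · # # · · · · · · · ·
    · # # # # · · · · · · ·
    · · · # # # # · · · · ·
    · · · · · · · # · · · ·
    · · · · · · · · · · · ·
    · · · · · · · · · · · ·
    · · · · · · · · · · · ·
    · · · · · · · · · · · ·

Answer: "outside"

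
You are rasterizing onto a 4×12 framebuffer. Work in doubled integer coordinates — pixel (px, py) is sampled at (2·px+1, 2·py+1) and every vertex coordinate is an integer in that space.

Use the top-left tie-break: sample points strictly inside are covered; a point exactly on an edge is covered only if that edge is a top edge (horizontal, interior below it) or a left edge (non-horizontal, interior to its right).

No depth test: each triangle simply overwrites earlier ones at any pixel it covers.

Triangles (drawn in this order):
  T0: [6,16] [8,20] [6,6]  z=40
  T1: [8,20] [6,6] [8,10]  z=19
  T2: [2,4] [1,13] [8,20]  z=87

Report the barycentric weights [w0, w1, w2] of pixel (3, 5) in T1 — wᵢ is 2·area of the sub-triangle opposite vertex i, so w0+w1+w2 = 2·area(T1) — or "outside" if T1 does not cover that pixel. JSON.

T0:
  2·area = 20  (B↔C swapped to make it positive)
  edge (6, 16)→(6, 6): d=(0,-10) top-left  bias=+0
  edge (6, 6)→(8, 20): d=(2,14) right/bottom  bias=-1
  edge (8, 20)→(6, 16): d=(-2,-4) top-left  bias=+0
    (3,6)@(7, 13): e=[10,0,10] → .  [on edge]
    (3,7)@(7, 15): e=[10,4,6] → X
    (3,8)@(7, 17): e=[10,8,2] → X
    (3,9)@(7, 19): e=[10,12,-2] → .
  covered (2 px):
    . . . .
    . . . .
    . . . .
    . . . .
    . . . .
    . . . .
    . . . .
    . . . X
    . . . X
    . . . .
    . . . .
    . . . .
T1:
  2·area = 20
  edge (8, 20)→(6, 6): d=(-2,-14) top-left  bias=+0
  edge (6, 6)→(8, 10): d=(2,4) right/bottom  bias=-1
  edge (8, 10)→(8, 20): d=(0,10) right/bottom  bias=-1
    (3,4)@(7, 9): e=[8,2,10] → X
    (3,5)@(7, 11): e=[4,6,10] → X
    (3,6)@(7, 13): e=[0,10,10] → X  [on edge]
    (3,7)@(7, 15): e=[-4,14,10] → .
  covered (3 px):
    . . . .
    . . . .
    . . . .
    . . . .
    . . . X
    . . . X
    . . . X
    . . . .
    . . . .
    . . . .
    . . . .
    . . . .
T2:
  2·area = 70  (B↔C swapped to make it positive)
  edge (2, 4)→(8, 20): d=(6,16) right/bottom  bias=-1
  edge (8, 20)→(1, 13): d=(-7,-7) top-left  bias=+0
  edge (1, 13)→(2, 4): d=(1,-9) top-left  bias=+0
    (1,3)@(3, 7): e=[2,56,12] → X
    (2,3)@(5, 7): e=[-30,70,30] → .
    (1,4)@(3, 9): e=[14,42,14] → X
    (2,4)@(5, 9): e=[-18,56,32] → .
    (1,5)@(3, 11): e=[26,28,16] → X
    (2,5)@(5, 11): e=[-6,42,34] → .
    (0,6)@(1, 13): e=[70,0,0] → X  [on edge]
    (2,6)@(5, 13): e=[6,28,36] → X
    (3,6)@(7, 13): e=[-26,42,54] → .
    (0,7)@(1, 15): e=[82,-14,2] → .
    (1,7)@(3, 15): e=[50,0,20] → X  [on edge]
    (3,7)@(7, 15): e=[-14,28,56] → .
    (2,8)@(5, 17): e=[30,0,40] → X  [on edge]
    (3,9)@(7, 19): e=[10,0,60] → X  [on edge]
  covered (10 px):
    . . . .
    . . . .
    . . . .
    . X . .
    . X . .
    . X . .
    X X X .
    . X X .
    . . X .
    . . . X
    . . . .
    . . . .

Answer: [6,10,4]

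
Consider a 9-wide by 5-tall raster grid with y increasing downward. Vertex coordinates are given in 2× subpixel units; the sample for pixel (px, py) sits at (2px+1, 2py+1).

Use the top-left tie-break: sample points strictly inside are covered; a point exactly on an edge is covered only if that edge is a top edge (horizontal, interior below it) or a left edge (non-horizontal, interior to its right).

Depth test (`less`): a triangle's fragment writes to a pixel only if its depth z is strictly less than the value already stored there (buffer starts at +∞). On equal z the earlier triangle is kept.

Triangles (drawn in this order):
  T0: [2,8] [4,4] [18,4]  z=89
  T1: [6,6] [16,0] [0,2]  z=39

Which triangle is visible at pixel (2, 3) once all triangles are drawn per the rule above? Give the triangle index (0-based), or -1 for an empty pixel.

T0:
  2·area = 56
  edge (2, 8)→(4, 4): d=(2,-4) top-left  bias=+0
  edge (4, 4)→(18, 4): d=(14,0) top-left  bias=+0
  edge (18, 4)→(2, 8): d=(-16,4) right/bottom  bias=-1
    (2,2)@(5, 5): e=[6,14,36] → X
    (3,2)@(7, 5): e=[14,14,28] → X
    (4,2)@(9, 5): e=[22,14,20] → X
    (5,2)@(11, 5): e=[30,14,12] → X
    (6,2)@(13, 5): e=[38,14,4] → X
    (7,2)@(15, 5): e=[46,14,-4] → .
    (1,3)@(3, 7): e=[2,42,12] → X
    (3,3)@(7, 7): e=[18,42,-4] → .
    (4,3)@(9, 7): e=[26,42,-12] → .
    (5,3)@(11, 7): e=[34,42,-20] → .
    (6,3)@(13, 7): e=[42,42,-28] → .
    (1,4)@(3, 9): e=[6,70,-20] → .
  covered (7 px):
    . . . . . . . . .
    . . . . . . . . .
    . . X X X X X . .
    . X X . . . . . .
    . . . . . . . . .
T1:
  2·area = 76  (B↔C swapped to make it positive)
  edge (6, 6)→(0, 2): d=(-6,-4) top-left  bias=+0
  edge (0, 2)→(16, 0): d=(16,-2) top-left  bias=+0
  edge (16, 0)→(6, 6): d=(-10,6) right/bottom  bias=-1
    (4,0)@(9, 1): e=[42,2,32] → X
    (5,0)@(11, 1): e=[50,6,20] → X
    (6,0)@(13, 1): e=[58,10,8] → X
    (7,0)@(15, 1): e=[66,14,-4] → .
    (1,1)@(3, 3): e=[6,22,48] → X
    (2,1)@(5, 3): e=[14,26,36] → X
    (3,1)@(7, 3): e=[22,30,24] → X
    (5,1)@(11, 3): e=[38,38,0] → .  [on edge]
    (6,1)@(13, 3): e=[46,42,-12] → .
    (1,2)@(3, 5): e=[-6,54,28] → .
    (2,2)@(5, 5): e=[2,58,16] → X
    (4,2)@(9, 5): e=[18,66,-8] → .
    (0,4)@(1, 9): e=[-38,114,0] → .  [on edge]
  covered (9 px):
    . . . . X X X . .
    . X X X X . . . .
    . . X X . . . . .
    . . . . . . . . .
    . . . . . . . . .

Z-buffer (winner per pixel, '.' = empty):
  . . . . 1 1 1 . .
  . 1 1 1 1 . . . .
  . . 1 1 0 0 0 . .
  . 0 0 . . . . . .
  . . . . . . . . .

Final: 0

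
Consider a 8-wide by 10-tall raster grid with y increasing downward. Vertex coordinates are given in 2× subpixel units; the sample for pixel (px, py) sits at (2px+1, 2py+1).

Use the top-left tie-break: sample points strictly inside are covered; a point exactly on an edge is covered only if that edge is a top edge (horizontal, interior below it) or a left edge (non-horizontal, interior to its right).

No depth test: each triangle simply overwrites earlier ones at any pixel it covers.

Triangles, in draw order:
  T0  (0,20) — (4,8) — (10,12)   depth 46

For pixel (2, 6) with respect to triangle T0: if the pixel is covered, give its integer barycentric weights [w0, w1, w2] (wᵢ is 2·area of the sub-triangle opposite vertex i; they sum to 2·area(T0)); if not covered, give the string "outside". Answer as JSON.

T0:
  2·area = 88
  edge (0, 20)→(4, 8): d=(4,-12) top-left  bias=+0
  edge (4, 8)→(10, 12): d=(6,4) right/bottom  bias=-1
  edge (10, 12)→(0, 20): d=(-10,8) right/bottom  bias=-1
    (2,2)@(5, 5): e=[0,-22,110] → ·  [on edge]
    (2,4)@(5, 9): e=[16,2,70] → █
    (3,4)@(7, 9): e=[40,-6,54] → ·
    (1,5)@(3, 11): e=[0,22,66] → █  [on edge]
    (3,5)@(7, 11): e=[48,6,34] → █
    (4,5)@(9, 11): e=[72,-2,18] → ·
    (1,6)@(3, 13): e=[8,34,46] → █
    (4,6)@(9, 13): e=[80,10,-2] → ·
    (1,7)@(3, 15): e=[16,46,26] → █
    (3,7)@(7, 15): e=[64,30,-6] → ·
    (0,8)@(1, 17): e=[0,66,22] → █  [on edge]
    (2,8)@(5, 17): e=[48,50,-10] → ·
  covered (12 px):
    · · · · · · · ·
    · · · · · · · ·
    · · · · · · · ·
    · · · · · · · ·
    · · █ · · · · ·
    · █ █ █ · · · ·
    · █ █ █ · · · ·
    · █ █ · · · · ·
    █ █ · · · · · ·
    █ · · · · · · ·

Final: [26,30,32]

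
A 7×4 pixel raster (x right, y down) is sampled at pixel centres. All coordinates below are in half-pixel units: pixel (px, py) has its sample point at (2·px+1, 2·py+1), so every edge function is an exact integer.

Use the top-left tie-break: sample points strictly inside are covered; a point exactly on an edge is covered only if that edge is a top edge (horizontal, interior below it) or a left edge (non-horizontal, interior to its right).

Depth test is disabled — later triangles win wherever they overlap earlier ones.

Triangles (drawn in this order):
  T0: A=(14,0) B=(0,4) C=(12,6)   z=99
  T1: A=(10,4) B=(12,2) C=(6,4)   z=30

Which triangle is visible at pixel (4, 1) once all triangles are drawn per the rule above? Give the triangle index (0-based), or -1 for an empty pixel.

T0:
  2·area = 76  (B↔C swapped to make it positive)
  edge (14, 0)→(12, 6): d=(-2,6) right/bottom  bias=-1
  edge (12, 6)→(0, 4): d=(-12,-2) top-left  bias=+0
  edge (0, 4)→(14, 0): d=(14,-4) top-left  bias=+0
    (5,0)@(11, 1): e=[16,58,2] → X
    (6,0)@(13, 1): e=[4,62,10] → X
    (2,1)@(5, 3): e=[48,22,6] → X
    (3,1)@(7, 3): e=[36,26,14] → X
    (4,1)@(9, 3): e=[24,30,22] → X
    (6,1)@(13, 3): e=[0,38,38] → .  [on edge]
    (2,2)@(5, 5): e=[44,-2,34] → .
    (3,2)@(7, 5): e=[32,2,42] → X
    (6,2)@(13, 5): e=[-4,14,66] → .
    (3,3)@(7, 7): e=[28,-22,70] → .
    (4,3)@(9, 7): e=[16,-18,78] → .
    (5,3)@(11, 7): e=[4,-14,86] → .
  covered (9 px):
    . . . . . X X
    . . X X X X .
    . . . X X X .
    . . . . . . .
T1:
  2·area = 8  (B↔C swapped to make it positive)
  edge (10, 4)→(6, 4): d=(-4,0) right/bottom  bias=-1
  edge (6, 4)→(12, 2): d=(6,-2) top-left  bias=+0
  edge (12, 2)→(10, 4): d=(-2,2) right/bottom  bias=-1
    (6,0)@(13, 1): e=[12,-4,0] → .  [on edge]
    (4,1)@(9, 3): e=[4,0,4] → X  [on edge]
    (5,1)@(11, 3): e=[4,4,0] → .  [on edge]
    (1,2)@(3, 5): e=[-4,0,12] → .  [on edge]
    (4,2)@(9, 5): e=[-4,12,0] → .  [on edge]
    (3,3)@(7, 7): e=[-12,20,0] → .  [on edge]
  covered (1 px):
    . . . . . . .
    . . . . X . .
    . . . . . . .
    . . . . . . .

Z-buffer (winner per pixel, '.' = empty):
  . . . . . 0 0
  . . 0 0 1 0 .
  . . . 0 0 0 .
  . . . . . . .

Result: 1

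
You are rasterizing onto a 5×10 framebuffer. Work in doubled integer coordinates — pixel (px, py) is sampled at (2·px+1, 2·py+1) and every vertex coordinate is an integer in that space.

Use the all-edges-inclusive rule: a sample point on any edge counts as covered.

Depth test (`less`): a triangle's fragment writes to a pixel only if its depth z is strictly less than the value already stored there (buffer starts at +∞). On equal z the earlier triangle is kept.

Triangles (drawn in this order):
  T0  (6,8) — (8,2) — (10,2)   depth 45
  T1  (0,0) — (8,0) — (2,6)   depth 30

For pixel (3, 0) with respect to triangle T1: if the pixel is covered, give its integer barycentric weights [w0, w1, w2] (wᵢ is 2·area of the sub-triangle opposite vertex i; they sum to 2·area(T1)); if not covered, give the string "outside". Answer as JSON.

T0:
  2·area = 12
  edge (6, 8)→(8, 2): d=(2,-6) inclusive
  edge (8, 2)→(10, 2): d=(2,0) inclusive
  edge (10, 2)→(6, 8): d=(-4,6) inclusive
    (4,1)@(9, 3): e=[8,2,2] → X
    (3,2)@(7, 5): e=[0,6,6] → X  [on edge]
    (4,2)@(9, 5): e=[12,6,-6] → .
    (3,3)@(7, 7): e=[4,10,-2] → .
    (2,5)@(5, 11): e=[0,18,-6] → .  [on edge]
    (1,8)@(3, 17): e=[0,30,-18] → .  [on edge]
  covered (2 px):
    . . . . .
    . . . . X
    . . . X .
    . . . . .
    . . . . .
    . . . . .
    . . . . .
    . . . . .
    . . . . .
    . . . . .
T1:
  2·area = 48
  edge (0, 0)→(8, 0): d=(8,0) inclusive
  edge (8, 0)→(2, 6): d=(-6,6) inclusive
  edge (2, 6)→(0, 0): d=(-2,-6) inclusive
    (0,0)@(1, 1): e=[8,36,4] → X
    (1,0)@(3, 1): e=[8,24,16] → X
    (2,0)@(5, 1): e=[8,12,28] → X
    (3,0)@(7, 1): e=[8,0,40] → X  [on edge]
    (4,0)@(9, 1): e=[8,-12,52] → .
    (0,1)@(1, 3): e=[24,24,0] → X  [on edge]
    (2,1)@(5, 3): e=[24,0,24] → X  [on edge]
    (3,1)@(7, 3): e=[24,-12,36] → .
    (0,2)@(1, 5): e=[40,12,-4] → .
    (1,2)@(3, 5): e=[40,0,8] → X  [on edge]
    (2,2)@(5, 5): e=[40,-12,20] → .
    (0,3)@(1, 7): e=[56,0,-8] → .  [on edge]
    (1,4)@(3, 9): e=[72,-24,0] → .  [on edge]
    (2,7)@(5, 15): e=[120,-72,0] → .  [on edge]
  covered (8 px):
    X X X X .
    X X X . .
    . X . . .
    . . . . .
    . . . . .
    . . . . .
    . . . . .
    . . . . .
    . . . . .
    . . . . .

Answer: [0,40,8]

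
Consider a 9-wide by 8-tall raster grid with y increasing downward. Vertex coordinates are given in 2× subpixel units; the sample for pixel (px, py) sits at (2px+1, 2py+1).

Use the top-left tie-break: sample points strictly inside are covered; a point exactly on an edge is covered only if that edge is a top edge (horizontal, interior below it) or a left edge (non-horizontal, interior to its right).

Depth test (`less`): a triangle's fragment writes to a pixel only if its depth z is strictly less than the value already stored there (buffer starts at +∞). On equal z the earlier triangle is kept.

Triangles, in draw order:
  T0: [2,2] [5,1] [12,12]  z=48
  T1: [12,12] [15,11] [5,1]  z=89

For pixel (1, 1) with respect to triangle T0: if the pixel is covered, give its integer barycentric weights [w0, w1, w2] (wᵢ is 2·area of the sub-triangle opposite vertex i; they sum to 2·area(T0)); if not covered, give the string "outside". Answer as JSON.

T0:
  2·area = 40
  edge (2, 2)→(5, 1): d=(3,-1) top-left  bias=+0
  edge (5, 1)→(12, 12): d=(7,11) right/bottom  bias=-1
  edge (12, 12)→(2, 2): d=(-10,-10) top-left  bias=+0
    (0,0)@(1, 1): e=[-4,44,0] → ·  [on edge]
    (2,0)@(5, 1): e=[0,0,40] → ·  [on edge]
    (1,1)@(3, 3): e=[4,36,0] → #  [on edge]
    (2,1)@(5, 3): e=[6,14,20] → #
    (3,1)@(7, 3): e=[8,-8,40] → ·
    (1,2)@(3, 5): e=[10,50,-20] → ·
    (2,2)@(5, 5): e=[12,28,0] → #  [on edge]
    (3,2)@(7, 5): e=[14,6,20] → #
    (4,2)@(9, 5): e=[16,-16,40] → ·
    (2,3)@(5, 7): e=[18,42,-20] → ·
    (3,3)@(7, 7): e=[20,20,0] → #  [on edge]
    (4,3)@(9, 7): e=[22,-2,20] → ·
    (4,4)@(9, 9): e=[28,12,0] → #  [on edge]
    (5,5)@(11, 11): e=[36,4,0] → #  [on edge]
    (6,6)@(13, 13): e=[44,-4,0] → ·  [on edge]
    (7,7)@(15, 15): e=[52,-12,0] → ·  [on edge]
  covered (7 px):
    · · · · · · · · ·
    · # # · · · · · ·
    · · # # · · · · ·
    · · · # · · · · ·
    · · · · # · · · ·
    · · · · · # · · ·
    · · · · · · · · ·
    · · · · · · · · ·
T1:
  2·area = 40  (B↔C swapped to make it positive)
  edge (12, 12)→(5, 1): d=(-7,-11) top-left  bias=+0
  edge (5, 1)→(15, 11): d=(10,10) right/bottom  bias=-1
  edge (15, 11)→(12, 12): d=(-3,1) right/bottom  bias=-1
    (2,0)@(5, 1): e=[0,0,40] → ·  [on edge]
    (3,1)@(7, 3): e=[8,0,32] → ·  [on edge]
    (4,2)@(9, 5): e=[16,0,24] → ·  [on edge]
    (4,3)@(9, 7): e=[2,20,18] → #
    (5,3)@(11, 7): e=[24,0,16] → ·  [on edge]
    (4,4)@(9, 9): e=[-12,40,12] → ·
    (5,4)@(11, 9): e=[10,20,10] → #
    (6,4)@(13, 9): e=[32,0,8] → ·  [on edge]
    (5,5)@(11, 11): e=[-4,40,4] → ·
    (6,5)@(13, 11): e=[18,20,2] → #
    (7,5)@(15, 11): e=[40,0,0] → ·  [on edge]
    (4,6)@(9, 13): e=[-40,80,0] → ·  [on edge]
    (8,6)@(17, 13): e=[48,0,-8] → ·  [on edge]
    (1,7)@(3, 15): e=[-120,160,0] → ·  [on edge]
  covered (3 px):
    · · · · · · · · ·
    · · · · · · · · ·
    · · · · · · · · ·
    · · · · # · · · ·
    · · · · · # · · ·
    · · · · · · # · ·
    · · · · · · · · ·
    · · · · · · · · ·

Answer: [36,0,4]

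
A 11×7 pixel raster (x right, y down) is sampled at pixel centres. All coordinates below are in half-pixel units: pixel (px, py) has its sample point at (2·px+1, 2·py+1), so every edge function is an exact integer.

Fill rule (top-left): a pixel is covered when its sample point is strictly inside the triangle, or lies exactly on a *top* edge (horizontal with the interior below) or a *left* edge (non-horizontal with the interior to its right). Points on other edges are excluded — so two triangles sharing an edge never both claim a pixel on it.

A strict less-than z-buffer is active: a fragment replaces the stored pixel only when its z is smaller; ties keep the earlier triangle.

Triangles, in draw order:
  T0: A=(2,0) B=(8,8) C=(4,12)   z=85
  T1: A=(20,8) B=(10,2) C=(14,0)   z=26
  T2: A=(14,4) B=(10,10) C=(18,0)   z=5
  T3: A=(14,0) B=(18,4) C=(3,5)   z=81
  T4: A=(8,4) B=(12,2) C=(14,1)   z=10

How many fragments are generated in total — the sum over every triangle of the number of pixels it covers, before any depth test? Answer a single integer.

T0:
  2·area = 56
  edge (2, 0)→(8, 8): d=(6,8) right/bottom  bias=-1
  edge (8, 8)→(4, 12): d=(-4,4) right/bottom  bias=-1
  edge (4, 12)→(2, 0): d=(-2,-12) top-left  bias=+0
    (7,0)@(15, 1): e=[-98,0,154] → ·  [on edge]
    (1,1)@(3, 3): e=[10,40,6] → #
    (2,1)@(5, 3): e=[-6,32,30] → ·
    (6,1)@(13, 3): e=[-70,0,126] → ·  [on edge]
    (1,2)@(3, 5): e=[22,32,2] → #
    (2,2)@(5, 5): e=[6,24,26] → #
    (3,2)@(7, 5): e=[-10,16,50] → ·
    (5,2)@(11, 5): e=[-42,0,98] → ·  [on edge]
    (1,3)@(3, 7): e=[34,24,-2] → ·
    (2,3)@(5, 7): e=[18,16,22] → #
    (3,3)@(7, 7): e=[2,8,46] → #
    (4,3)@(9, 7): e=[-14,0,70] → ·  [on edge]
    (3,4)@(7, 9): e=[14,0,42] → ·  [on edge]
    (2,5)@(5, 11): e=[42,0,14] → ·  [on edge]
    (1,6)@(3, 13): e=[70,0,-14] → ·  [on edge]
  covered (6 px):
    · · · · · · · · · · ·
    · # · · · · · · · · ·
    · # # · · · · · · · ·
    · · # # · · · · · · ·
    · · # · · · · · · · ·
    · · · · · · · · · · ·
    · · · · · · · · · · ·
T1:
  2·area = 44
  edge (20, 8)→(10, 2): d=(-10,-6) top-left  bias=+0
  edge (10, 2)→(14, 0): d=(4,-2) top-left  bias=+0
  edge (14, 0)→(20, 8): d=(6,8) right/bottom  bias=-1
    (6,0)@(13, 1): e=[28,2,14] → #
    (7,0)@(15, 1): e=[40,6,-2] → ·
    (6,1)@(13, 3): e=[8,10,26] → #
    (7,1)@(15, 3): e=[20,14,10] → #
    (8,1)@(17, 3): e=[32,18,-6] → ·
    (6,2)@(13, 5): e=[-12,18,38] → ·
    (7,2)@(15, 5): e=[0,22,22] → #  [on edge]
    (8,2)@(17, 5): e=[12,26,6] → #
    (9,2)@(19, 5): e=[24,30,-10] → ·
    (7,3)@(15, 7): e=[-20,30,34] → ·
    (8,3)@(17, 7): e=[-8,34,18] → ·
    (9,3)@(19, 7): e=[4,38,2] → #
  covered (6 px):
    · · · · · · # · · · ·
    · · · · · · # # · · ·
    · · · · · · · # # · ·
    · · · · · · · · · # ·
    · · · · · · · · · · ·
    · · · · · · · · · · ·
    · · · · · · · · · · ·
T2:
  2·area = 8  (B↔C swapped to make it positive)
  edge (14, 4)→(18, 0): d=(4,-4) top-left  bias=+0
  edge (18, 0)→(10, 10): d=(-8,10) right/bottom  bias=-1
  edge (10, 10)→(14, 4): d=(4,-6) top-left  bias=+0
    (8,0)@(17, 1): e=[0,2,6] → #  [on edge]
    (9,0)@(19, 1): e=[8,-18,18] → ·
    (7,1)@(15, 3): e=[0,6,2] → #  [on edge]
    (8,1)@(17, 3): e=[8,-14,14] → ·
    (6,2)@(13, 5): e=[0,10,-2] → ·  [on edge]
    (7,2)@(15, 5): e=[8,-10,10] → ·
    (5,3)@(11, 7): e=[0,14,-6] → ·  [on edge]
    (4,4)@(9, 9): e=[0,18,-10] → ·  [on edge]
    (3,5)@(7, 11): e=[0,22,-14] → ·  [on edge]
    (2,6)@(5, 13): e=[0,26,-18] → ·  [on edge]
  covered (2 px):
    · · · · · · · · # · ·
    · · · · · · · # · · ·
    · · · · · · · · · · ·
    · · · · · · · · · · ·
    · · · · · · · · · · ·
    · · · · · · · · · · ·
    · · · · · · · · · · ·
T3:
  2·area = 64
  edge (14, 0)→(18, 4): d=(4,4) right/bottom  bias=-1
  edge (18, 4)→(3, 5): d=(-15,1) right/bottom  bias=-1
  edge (3, 5)→(14, 0): d=(11,-5) top-left  bias=+0
    (6,0)@(13, 1): e=[8,50,6] → #
    (7,0)@(15, 1): e=[0,48,16] → ·  [on edge]
    (4,1)@(9, 3): e=[32,24,8] → #
    (5,1)@(11, 3): e=[24,22,18] → #
    (7,1)@(15, 3): e=[8,18,38] → #
    (8,1)@(17, 3): e=[0,16,48] → ·  [on edge]
    (1,2)@(3, 5): e=[64,0,0] → ·  [on edge]
    (4,2)@(9, 5): e=[40,-6,30] → ·
    (5,2)@(11, 5): e=[32,-8,40] → ·
    (6,2)@(13, 5): e=[24,-10,50] → ·
    (7,2)@(15, 5): e=[16,-12,60] → ·
    (9,2)@(19, 5): e=[0,-16,80] → ·  [on edge]
    (10,3)@(21, 7): e=[0,-48,112] → ·  [on edge]
  covered (5 px):
    · · · · · · # · · · ·
    · · · · # # # # · · ·
    · · · · · · · · · · ·
    · · · · · · · · · · ·
    · · · · · · · · · · ·
    · · · · · · · · · · ·
    · · · · · · · · · · ·
T4:
  degenerate (2·area = 0) — covers nothing

Answer: 19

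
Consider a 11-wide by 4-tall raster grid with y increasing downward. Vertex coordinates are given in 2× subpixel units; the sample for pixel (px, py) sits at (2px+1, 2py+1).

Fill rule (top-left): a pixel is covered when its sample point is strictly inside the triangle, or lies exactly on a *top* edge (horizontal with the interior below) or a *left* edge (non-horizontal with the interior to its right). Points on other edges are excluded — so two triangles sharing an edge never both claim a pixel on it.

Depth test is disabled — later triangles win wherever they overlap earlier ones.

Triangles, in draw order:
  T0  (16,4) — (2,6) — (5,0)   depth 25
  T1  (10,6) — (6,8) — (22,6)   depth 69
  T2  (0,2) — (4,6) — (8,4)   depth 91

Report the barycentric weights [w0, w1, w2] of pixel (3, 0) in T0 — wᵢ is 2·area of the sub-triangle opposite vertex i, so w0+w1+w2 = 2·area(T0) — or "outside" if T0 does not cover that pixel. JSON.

T0:
  2·area = 78
  edge (16, 4)→(2, 6): d=(-14,2) right/bottom  bias=-1
  edge (2, 6)→(5, 0): d=(3,-6) top-left  bias=+0
  edge (5, 0)→(16, 4): d=(11,4) right/bottom  bias=-1
    (2,0)@(5, 1): e=[64,3,11] → X
    (3,0)@(7, 1): e=[60,15,3] → X
    (4,0)@(9, 1): e=[56,27,-5] → .
    (2,1)@(5, 3): e=[36,9,33] → X
    (4,1)@(9, 3): e=[28,33,17] → X
    (5,1)@(11, 3): e=[24,45,9] → X
    (6,1)@(13, 3): e=[20,57,1] → X
    (7,1)@(15, 3): e=[16,69,-7] → .
    (1,2)@(3, 5): e=[12,3,63] → X
    (4,2)@(9, 5): e=[0,39,39] → .  [on edge]
    (5,2)@(11, 5): e=[-4,51,31] → .
    (6,2)@(13, 5): e=[-8,63,23] → .
  covered (10 px):
    . . X X . . . . . . .
    . . X X X X X . . . .
    . X X X . . . . . . .
    . . . . . . . . . . .
T1:
  2·area = 24  (B↔C swapped to make it positive)
  edge (10, 6)→(22, 6): d=(12,0) top-left  bias=+0
  edge (22, 6)→(6, 8): d=(-16,2) right/bottom  bias=-1
  edge (6, 8)→(10, 6): d=(4,-2) top-left  bias=+0
    (4,3)@(9, 7): e=[12,10,2] → X
    (5,3)@(11, 7): e=[12,6,6] → X
    (6,3)@(13, 7): e=[12,2,10] → X
    (7,3)@(15, 7): e=[12,-2,14] → .
  covered (3 px):
    . . . . . . . . . . .
    . . . . . . . . . . .
    . . . . . . . . . . .
    . . . . X X X . . . .
T2:
  2·area = 24  (B↔C swapped to make it positive)
  edge (0, 2)→(8, 4): d=(8,2) right/bottom  bias=-1
  edge (8, 4)→(4, 6): d=(-4,2) right/bottom  bias=-1
  edge (4, 6)→(0, 2): d=(-4,-4) top-left  bias=+0
    (0,1)@(1, 3): e=[6,18,0] → X  [on edge]
    (1,1)@(3, 3): e=[2,14,8] → X
    (2,1)@(5, 3): e=[-2,10,16] → .
    (0,2)@(1, 5): e=[22,10,-8] → .
    (1,2)@(3, 5): e=[18,6,0] → X  [on edge]
    (2,2)@(5, 5): e=[14,2,8] → X
    (3,2)@(7, 5): e=[10,-2,16] → .
    (1,3)@(3, 7): e=[34,-2,-8] → .
    (2,3)@(5, 7): e=[30,-6,0] → .  [on edge]
  covered (4 px):
    . . . . . . . . . . .
    X X . . . . . . . . .
    . X X . . . . . . . .
    . . . . . . . . . . .

Result: [15,3,60]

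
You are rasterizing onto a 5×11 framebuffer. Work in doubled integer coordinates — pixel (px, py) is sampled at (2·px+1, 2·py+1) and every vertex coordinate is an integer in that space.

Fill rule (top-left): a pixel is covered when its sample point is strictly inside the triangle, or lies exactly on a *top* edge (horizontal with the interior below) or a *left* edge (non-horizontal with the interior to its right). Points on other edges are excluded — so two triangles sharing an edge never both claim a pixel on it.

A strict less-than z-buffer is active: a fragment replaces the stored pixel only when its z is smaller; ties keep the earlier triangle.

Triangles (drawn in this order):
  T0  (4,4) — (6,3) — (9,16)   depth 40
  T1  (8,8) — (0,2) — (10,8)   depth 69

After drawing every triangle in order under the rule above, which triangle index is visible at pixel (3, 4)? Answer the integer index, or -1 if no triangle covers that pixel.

T0:
  2·area = 29
  edge (4, 4)→(6, 3): d=(2,-1) top-left  bias=+0
  edge (6, 3)→(9, 16): d=(3,13) right/bottom  bias=-1
  edge (9, 16)→(4, 4): d=(-5,-12) top-left  bias=+0
    (2,2)@(5, 5): e=[3,19,7] → X
    (3,2)@(7, 5): e=[5,-7,31] → .
    (2,3)@(5, 7): e=[7,25,-3] → .
    (3,4)@(7, 9): e=[13,5,11] → X
    (4,4)@(9, 9): e=[15,-21,35] → .
    (3,5)@(7, 11): e=[17,11,1] → X
    (4,5)@(9, 11): e=[19,-15,25] → .
    (3,6)@(7, 13): e=[21,17,-9] → .
  covered (3 px):
    . . . . .
    . . . . .
    . . X . .
    . . . . .
    . . . X .
    . . . X .
    . . . . .
    . . . . .
    . . . . .
    . . . . .
    . . . . .
T1:
  2·area = 12
  edge (8, 8)→(0, 2): d=(-8,-6) top-left  bias=+0
  edge (0, 2)→(10, 8): d=(10,6) right/bottom  bias=-1
  edge (10, 8)→(8, 8): d=(-2,0) right/bottom  bias=-1
    (2,2)@(5, 5): e=[6,0,6] → .  [on edge]
    (3,3)@(7, 7): e=[2,8,2] → X
    (4,3)@(9, 7): e=[14,-4,2] → .
    (3,4)@(7, 9): e=[-14,28,-2] → .
  covered (1 px):
    . . . . .
    . . . . .
    . . . . .
    . . . X .
    . . . . .
    . . . . .
    . . . . .
    . . . . .
    . . . . .
    . . . . .
    . . . . .

Z-buffer (winner per pixel, '.' = empty):
  . . . . .
  . . . . .
  . . 0 . .
  . . . 1 .
  . . . 0 .
  . . . 0 .
  . . . . .
  . . . . .
  . . . . .
  . . . . .
  . . . . .

Answer: 0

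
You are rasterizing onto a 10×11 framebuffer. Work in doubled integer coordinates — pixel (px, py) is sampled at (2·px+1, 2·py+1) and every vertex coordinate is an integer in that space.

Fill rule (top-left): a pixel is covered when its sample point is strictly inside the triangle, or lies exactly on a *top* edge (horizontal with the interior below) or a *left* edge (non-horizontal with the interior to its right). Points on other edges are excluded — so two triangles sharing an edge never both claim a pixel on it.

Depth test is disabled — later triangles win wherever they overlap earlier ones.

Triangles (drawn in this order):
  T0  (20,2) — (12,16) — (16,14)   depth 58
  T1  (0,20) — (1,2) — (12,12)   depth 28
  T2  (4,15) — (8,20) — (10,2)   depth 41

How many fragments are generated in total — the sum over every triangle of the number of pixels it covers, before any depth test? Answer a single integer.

T0:
  2·area = 40  (B↔C swapped to make it positive)
  edge (20, 2)→(16, 14): d=(-4,12) right/bottom  bias=-1
  edge (16, 14)→(12, 16): d=(-4,2) right/bottom  bias=-1
  edge (12, 16)→(20, 2): d=(8,-14) top-left  bias=+0
    (9,2)@(19, 5): e=[0,30,10] → ·  [on edge]
    (8,4)@(17, 9): e=[8,18,14] → #
    (9,4)@(19, 9): e=[-16,14,42] → ·
    (7,5)@(15, 11): e=[24,14,2] → #
    (8,5)@(17, 11): e=[0,10,30] → ·  [on edge]
    (7,6)@(15, 13): e=[16,6,18] → #
    (8,6)@(17, 13): e=[-8,2,46] → ·
    (6,7)@(13, 15): e=[32,2,6] → #
    (7,7)@(15, 15): e=[8,-2,34] → ·
    (6,8)@(13, 17): e=[24,-6,22] → ·
    (7,8)@(15, 17): e=[0,-10,50] → ·  [on edge]
  covered (4 px):
    · · · · · · · · · ·
    · · · · · · · · · ·
    · · · · · · · · · ·
    · · · · · · · · · ·
    · · · · · · · · # ·
    · · · · · · · # · ·
    · · · · · · · # · ·
    · · · · · · # · · ·
    · · · · · · · · · ·
    · · · · · · · · · ·
    · · · · · · · · · ·
T1:
  2·area = 208
  edge (0, 20)→(1, 2): d=(1,-18) top-left  bias=+0
  edge (1, 2)→(12, 12): d=(11,10) right/bottom  bias=-1
  edge (12, 12)→(0, 20): d=(-12,8) right/bottom  bias=-1
    (0,1)@(1, 3): e=[1,11,196] → #
    (1,1)@(3, 3): e=[37,-9,180] → ·
    (0,2)@(1, 5): e=[3,33,172] → #
    (1,2)@(3, 5): e=[39,13,156] → #
    (2,2)@(5, 5): e=[75,-7,140] → ·
    (0,3)@(1, 7): e=[5,55,148] → #
    (2,3)@(5, 7): e=[77,15,116] → #
    (3,3)@(7, 7): e=[113,-5,100] → ·
    (0,4)@(1, 9): e=[7,77,124] → #
    (3,4)@(7, 9): e=[115,17,76] → #
    (4,4)@(9, 9): e=[151,-3,60] → ·
    (0,5)@(1, 11): e=[9,99,100] → #
  covered (27 px):
    · · · · · · · · · ·
    # · · · · · · · · ·
    # # · · · · · · · ·
    # # # · · · · · · ·
    # # # # · · · · · ·
    # # # # # · · · · ·
    # # # # # · · · · ·
    # # # # · · · · · ·
    # # · · · · · · · ·
    # · · · · · · · · ·
    · · · · · · · · · ·
T2:
  2·area = 82  (B↔C swapped to make it positive)
  edge (4, 15)→(10, 2): d=(6,-13) top-left  bias=+0
  edge (10, 2)→(8, 20): d=(-2,18) right/bottom  bias=-1
  edge (8, 20)→(4, 15): d=(-4,-5) top-left  bias=+0
    (4,2)@(9, 5): e=[5,12,65] → #
    (5,2)@(11, 5): e=[31,-24,75] → ·
    (4,3)@(9, 7): e=[17,8,57] → #
    (5,3)@(11, 7): e=[43,-28,67] → ·
    (3,4)@(7, 9): e=[3,40,39] → #
    (5,4)@(11, 9): e=[55,-32,59] → ·
    (3,5)@(7, 11): e=[15,36,31] → #
    (4,5)@(9, 11): e=[41,0,41] → ·  [on edge]
    (2,6)@(5, 13): e=[1,68,13] → #
    (4,6)@(9, 13): e=[53,-4,33] → ·
    (2,7)@(5, 15): e=[13,64,5] → #
    (4,7)@(9, 15): e=[65,-8,25] → ·
  covered (10 px):
    · · · · · · · · · ·
    · · · · · · · · · ·
    · · · · # · · · · ·
    · · · · # · · · · ·
    · · · # # · · · · ·
    · · · # · · · · · ·
    · · # # · · · · · ·
    · · # # · · · · · ·
    · · · # · · · · · ·
    · · · · · · · · · ·
    · · · · · · · · · ·

Final: 41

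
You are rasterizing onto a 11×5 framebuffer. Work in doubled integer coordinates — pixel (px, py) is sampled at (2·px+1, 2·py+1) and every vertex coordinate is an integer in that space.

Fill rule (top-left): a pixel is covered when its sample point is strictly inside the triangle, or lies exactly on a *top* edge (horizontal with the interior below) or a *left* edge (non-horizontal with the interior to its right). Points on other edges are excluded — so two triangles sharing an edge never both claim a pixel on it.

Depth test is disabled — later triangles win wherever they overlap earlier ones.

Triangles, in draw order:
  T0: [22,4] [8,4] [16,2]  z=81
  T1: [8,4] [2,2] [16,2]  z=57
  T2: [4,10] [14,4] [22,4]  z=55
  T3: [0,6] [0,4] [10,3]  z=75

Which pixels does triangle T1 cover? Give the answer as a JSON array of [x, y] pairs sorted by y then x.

T0:
  2·area = 28
  edge (22, 4)→(8, 4): d=(-14,0) right/bottom  bias=-1
  edge (8, 4)→(16, 2): d=(8,-2) top-left  bias=+0
  edge (16, 2)→(22, 4): d=(6,2) right/bottom  bias=-1
    (6,0)@(13, 1): e=[42,-14,0] → ·  [on edge]
    (6,1)@(13, 3): e=[14,2,12] → █
    (7,1)@(15, 3): e=[14,6,8] → █
    (8,1)@(17, 3): e=[14,10,4] → █
    (9,1)@(19, 3): e=[14,14,0] → ·  [on edge]
    (6,2)@(13, 5): e=[-14,18,24] → ·
    (7,2)@(15, 5): e=[-14,22,20] → ·
    (8,2)@(17, 5): e=[-14,26,16] → ·
  covered (3 px):
    · · · · · · · · · · ·
    · · · · · · █ █ █ · ·
    · · · · · · · · · · ·
    · · · · · · · · · · ·
    · · · · · · · · · · ·
T1:
  2·area = 28
  edge (8, 4)→(2, 2): d=(-6,-2) top-left  bias=+0
  edge (2, 2)→(16, 2): d=(14,0) top-left  bias=+0
  edge (16, 2)→(8, 4): d=(-8,2) right/bottom  bias=-1
    (2,1)@(5, 3): e=[0,14,14] → █  [on edge]
    (3,1)@(7, 3): e=[4,14,10] → █
    (4,1)@(9, 3): e=[8,14,6] → █
    (5,1)@(11, 3): e=[12,14,2] → █
    (6,1)@(13, 3): e=[16,14,-2] → ·
    (2,2)@(5, 5): e=[-12,42,-2] → ·
    (3,2)@(7, 5): e=[-8,42,-6] → ·
    (4,2)@(9, 5): e=[-4,42,-10] → ·
    (5,2)@(11, 5): e=[0,42,-14] → ·  [on edge]
    (8,3)@(17, 7): e=[0,70,-42] → ·  [on edge]
  covered (4 px):
    · · · · · · · · · · ·
    · · █ █ █ █ · · · · ·
    · · · · · · · · · · ·
    · · · · · · · · · · ·
    · · · · · · · · · · ·
T2:
  2·area = 48
  edge (4, 10)→(14, 4): d=(10,-6) top-left  bias=+0
  edge (14, 4)→(22, 4): d=(8,0) top-left  bias=+0
  edge (22, 4)→(4, 10): d=(-18,6) right/bottom  bias=-1
    (9,0)@(19, 1): e=[0,-24,72] → ·  [on edge]
    (6,2)@(13, 5): e=[4,8,36] → █
    (7,2)@(15, 5): e=[16,8,24] → █
    (8,2)@(17, 5): e=[28,8,12] → █
    (9,2)@(19, 5): e=[40,8,0] → ·  [on edge]
    (4,3)@(9, 7): e=[0,24,24] → █  [on edge]
    (5,3)@(11, 7): e=[12,24,12] → █
    (6,3)@(13, 7): e=[24,24,0] → ·  [on edge]
    (7,3)@(15, 7): e=[36,24,-12] → ·
    (8,3)@(17, 7): e=[48,24,-24] → ·
    (3,4)@(7, 9): e=[8,40,0] → ·  [on edge]
    (4,4)@(9, 9): e=[20,40,-12] → ·
  covered (5 px):
    · · · · · · · · · · ·
    · · · · · · · · · · ·
    · · · · · · █ █ █ · ·
    · · · · █ █ · · · · ·
    · · · · · · · · · · ·
T3:
  2·area = 20
  edge (0, 6)→(0, 4): d=(0,-2) top-left  bias=+0
  edge (0, 4)→(10, 3): d=(10,-1) top-left  bias=+0
  edge (10, 3)→(0, 6): d=(-10,3) right/bottom  bias=-1
    (0,2)@(1, 5): e=[2,11,7] → █
    (1,2)@(3, 5): e=[6,13,1] → █
    (2,2)@(5, 5): e=[10,15,-5] → ·
    (0,3)@(1, 7): e=[2,31,-13] → ·
    (1,3)@(3, 7): e=[6,33,-19] → ·
  covered (2 px):
    · · · · · · · · · · ·
    · · · · · · · · · · ·
    █ █ · · · · · · · · ·
    · · · · · · · · · · ·
    · · · · · · · · · · ·

Final: [[2,1],[3,1],[4,1],[5,1]]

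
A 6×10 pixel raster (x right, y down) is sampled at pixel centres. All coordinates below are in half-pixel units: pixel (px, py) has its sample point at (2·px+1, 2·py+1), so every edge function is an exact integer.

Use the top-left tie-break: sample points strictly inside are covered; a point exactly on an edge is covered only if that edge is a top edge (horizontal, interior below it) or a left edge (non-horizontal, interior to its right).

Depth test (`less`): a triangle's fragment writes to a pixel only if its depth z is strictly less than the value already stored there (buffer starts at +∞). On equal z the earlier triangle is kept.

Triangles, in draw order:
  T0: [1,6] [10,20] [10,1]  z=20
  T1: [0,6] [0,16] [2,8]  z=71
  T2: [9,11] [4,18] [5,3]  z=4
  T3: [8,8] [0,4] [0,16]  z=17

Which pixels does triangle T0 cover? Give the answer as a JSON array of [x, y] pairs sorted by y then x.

T0:
  2·area = 171  (B↔C swapped to make it positive)
  edge (1, 6)→(10, 1): d=(9,-5) top-left  bias=+0
  edge (10, 1)→(10, 20): d=(0,19) right/bottom  bias=-1
  edge (10, 20)→(1, 6): d=(-9,-14) top-left  bias=+0
    (3,1)@(7, 3): e=[3,57,111] → #
    (4,1)@(9, 3): e=[13,19,139] → #
    (5,1)@(11, 3): e=[23,-19,167] → ·
    (1,2)@(3, 5): e=[1,133,37] → #
    (2,2)@(5, 5): e=[11,95,65] → #
    (5,2)@(11, 5): e=[41,-19,149] → ·
    (1,3)@(3, 7): e=[19,133,19] → #
    (5,3)@(11, 7): e=[59,-19,131] → ·
    (1,4)@(3, 9): e=[37,133,1] → #
    (5,4)@(11, 9): e=[77,-19,113] → ·
    (1,5)@(3, 11): e=[55,133,-17] → ·
    (2,5)@(5, 11): e=[65,95,11] → #
  covered (22 px):
    · · · · · ·
    · · · # # ·
    · # # # # ·
    · # # # # ·
    · # # # # ·
    · · # # # ·
    · · · # # ·
    · · · # # ·
    · · · · # ·
    · · · · · ·
T1:
  2·area = 20  (B↔C swapped to make it positive)
  edge (0, 6)→(2, 8): d=(2,2) right/bottom  bias=-1
  edge (2, 8)→(0, 16): d=(-2,8) right/bottom  bias=-1
  edge (0, 16)→(0, 6): d=(0,-10) top-left  bias=+0
    (0,3)@(1, 7): e=[0,10,10] → ·  [on edge]
    (0,4)@(1, 9): e=[4,6,10] → #
    (1,4)@(3, 9): e=[0,-10,30] → ·  [on edge]
    (0,5)@(1, 11): e=[8,2,10] → #
    (1,5)@(3, 11): e=[4,-14,30] → ·
    (2,5)@(5, 11): e=[0,-30,50] → ·  [on edge]
    (0,6)@(1, 13): e=[12,-2,10] → ·
    (3,6)@(7, 13): e=[0,-50,70] → ·  [on edge]
    (4,7)@(9, 15): e=[0,-70,90] → ·  [on edge]
    (5,8)@(11, 17): e=[0,-90,110] → ·  [on edge]
  covered (2 px):
    · · · · · ·
    · · · · · ·
    · · · · · ·
    · · · · · ·
    # · · · · ·
    # · · · · ·
    · · · · · ·
    · · · · · ·
    · · · · · ·
    · · · · · ·
T2:
  2·area = 68
  edge (9, 11)→(4, 18): d=(-5,7) right/bottom  bias=-1
  edge (4, 18)→(5, 3): d=(1,-15) top-left  bias=+0
  edge (5, 3)→(9, 11): d=(4,8) right/bottom  bias=-1
    (2,1)@(5, 3): e=[68,0,0] → ·  [on edge]
    (2,2)@(5, 5): e=[58,2,8] → #
    (3,2)@(7, 5): e=[44,32,-8] → ·
    (2,3)@(5, 7): e=[48,4,16] → #
    (3,3)@(7, 7): e=[34,34,0] → ·  [on edge]
    (2,4)@(5, 9): e=[38,6,24] → #
    (3,4)@(7, 9): e=[24,36,8] → #
    (4,4)@(9, 9): e=[10,66,-8] → ·
    (2,5)@(5, 11): e=[28,8,32] → #
    (4,5)@(9, 11): e=[0,68,0] → ·  [on edge]
    (2,6)@(5, 13): e=[18,10,40] → #
    (4,6)@(9, 13): e=[-10,70,8] → ·
    (5,7)@(11, 15): e=[-34,102,0] → ·  [on edge]
  covered (9 px):
    · · · · · ·
    · · · · · ·
    · · # · · ·
    · · # · · ·
    · · # # · ·
    · · # # · ·
    · · # # · ·
    · · # · · ·
    · · · · · ·
    · · · · · ·
T3:
  2·area = 96  (B↔C swapped to make it positive)
  edge (8, 8)→(0, 16): d=(-8,8) right/bottom  bias=-1
  edge (0, 16)→(0, 4): d=(0,-12) top-left  bias=+0
  edge (0, 4)→(8, 8): d=(8,4) right/bottom  bias=-1
    (0,2)@(1, 5): e=[80,12,4] → #
    (1,2)@(3, 5): e=[64,36,-4] → ·
    (5,2)@(11, 5): e=[0,132,-36] → ·  [on edge]
    (0,3)@(1, 7): e=[64,12,20] → #
    (1,3)@(3, 7): e=[48,36,12] → #
    (2,3)@(5, 7): e=[32,60,4] → #
    (3,3)@(7, 7): e=[16,84,-4] → ·
    (4,3)@(9, 7): e=[0,108,-12] → ·  [on edge]
    (0,4)@(1, 9): e=[48,12,36] → #
    (3,4)@(7, 9): e=[0,84,12] → ·  [on edge]
    (0,5)@(1, 11): e=[32,12,52] → #
    (2,5)@(5, 11): e=[0,60,36] → ·  [on edge]
    (1,6)@(3, 13): e=[0,36,60] → ·  [on edge]
    (0,7)@(1, 15): e=[0,12,84] → ·  [on edge]
  covered (10 px):
    · · · · · ·
    · · · · · ·
    # · · · · ·
    # # # · · ·
    # # # · · ·
    # # · · · ·
    # · · · · ·
    · · · · · ·
    · · · · · ·
    · · · · · ·

Result: [[3,1],[4,1],[1,2],[2,2],[3,2],[4,2],[1,3],[2,3],[3,3],[4,3],[1,4],[2,4],[3,4],[4,4],[2,5],[3,5],[4,5],[3,6],[4,6],[3,7],[4,7],[4,8]]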